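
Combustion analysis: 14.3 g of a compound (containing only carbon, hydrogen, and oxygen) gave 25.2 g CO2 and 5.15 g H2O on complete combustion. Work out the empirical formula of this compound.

mol C = 25.2 / 44.01 = 0.5726; mass C = 0.5726 × 12.01 = 6.877 g
mol H = 2 × (5.15 / 18.02) = 0.5716; mass H = 0.5716 × 1.008 = 0.5762 g
mass O = 14.3 − (7.453) = 6.847 g → mol O = 0.4279
Ratios (÷ 0.4279): C 1.338, H 1.336, O 1.000
Multiply by 3: C 4.01, H 4.01, O 3.00 → C4H4O3

C4H4O3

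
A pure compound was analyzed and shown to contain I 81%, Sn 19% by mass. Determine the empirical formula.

Assume 100 g: 81 g I, 19 g Sn.
I: 81 g ÷ 126.90 g/mol = 0.6383 mol
Sn: 19 g ÷ 118.71 g/mol = 0.1601 mol
Ratios (÷ 0.1601): I 3.988, Sn 1.000
→ I4Sn

I4Sn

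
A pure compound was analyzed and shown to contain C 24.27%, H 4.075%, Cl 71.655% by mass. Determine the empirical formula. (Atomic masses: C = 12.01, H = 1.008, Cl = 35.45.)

Assume 100 g: 24.27 g C, 4.075 g H, 71.655 g Cl.
Moles — C: 24.27 / 12.01 = 2.021 mol; H: 4.075 / 1.008 = 4.043 mol; Cl: 71.655 / 35.45 = 2.021 mol
Divide by the smallest (2.021 mol C): C 1.000, H 2.001, Cl 1.000
≈ 1:2:1 → CH2Cl

CH2Cl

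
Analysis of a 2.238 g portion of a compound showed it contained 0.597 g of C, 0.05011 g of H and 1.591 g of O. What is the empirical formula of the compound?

C: 0.597 g ÷ 12.01 g/mol = 0.04971 mol
H: 0.05011 g ÷ 1.008 g/mol = 0.04971 mol
O: 1.591 g ÷ 16.00 g/mol = 0.09944 mol
Ratios (÷ 0.04971): C 1.000, H 1.000, O 2.000
Ratio ≈ 1:1:2, so the empirical formula is CHO2

CHO2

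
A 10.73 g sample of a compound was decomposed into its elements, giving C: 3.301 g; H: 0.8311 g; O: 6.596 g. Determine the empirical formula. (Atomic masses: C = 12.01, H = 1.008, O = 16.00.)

n(C) = 3.301/12.01 = 0.2749, n(H) = 0.8311/1.008 = 0.8245, n(O) = 6.596/16.00 = 0.4123
Ratios (÷ 0.2749): C 1.000, H 3.000, O 1.500
×2: C 2.00, H 6.00, O 3.00 → C2H6O3

C2H6O3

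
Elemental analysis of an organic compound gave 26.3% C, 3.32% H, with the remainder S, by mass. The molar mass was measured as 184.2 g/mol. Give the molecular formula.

Assume 100 g: 26.3 g C, 3.32 g H, 70.38 g S.
C: 26.3 g ÷ 12.01 g/mol = 2.19 mol
H: 3.32 g ÷ 1.008 g/mol = 3.294 mol
S: 70.38 g ÷ 32.07 g/mol = 2.195 mol
Divide by the smallest (2.19 mol C): C 1.000, H 1.504, S 1.002
×2: C 2.00, H 3.01, S 2.00 → C2H3S2
Empirical-formula mass = 91.18 g/mol
n = 184.2 / 91.18 = 2.02 ≈ 2
Molecular formula = (C2H3S2)×2 = C4H6S4

C4H6S4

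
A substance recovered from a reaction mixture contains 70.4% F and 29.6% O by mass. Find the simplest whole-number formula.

Assume 100 g: 70.4 g F, 29.6 g O.
Moles — F: 70.4 / 19.00 = 3.705 mol; O: 29.6 / 16.00 = 1.85 mol
Ratios (÷ 1.85): F 2.003, O 1.000
≈ 2:1 → F2O

F2O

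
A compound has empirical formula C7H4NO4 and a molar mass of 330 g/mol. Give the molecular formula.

Empirical-formula mass = 166.11 g/mol
n = 330 / 166.11 = 1.99 ≈ 2
Molecular formula = (C7H4NO4)2 = C14H8N2O8

C14H8N2O8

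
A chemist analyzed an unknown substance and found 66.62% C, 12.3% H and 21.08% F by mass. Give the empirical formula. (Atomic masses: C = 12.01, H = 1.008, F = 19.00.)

C5H11F

Assume 100 g: 66.62 g C, 12.3 g H, 21.08 g F.
n(C) = 66.62/12.01 = 5.547, n(H) = 12.3/1.008 = 12.2, n(F) = 21.08/19.00 = 1.109
Smallest is F at 1.109 mol; normalising gives C 5.000, H 10.998, F 1.000
Ratio ≈ 5:11:1, so the empirical formula is C5H11F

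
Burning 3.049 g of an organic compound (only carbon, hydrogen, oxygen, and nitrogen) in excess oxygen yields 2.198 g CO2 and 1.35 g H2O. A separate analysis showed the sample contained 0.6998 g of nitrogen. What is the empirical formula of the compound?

mol C = 2.198 / 44.01 = 0.04994; mass C = 0.04994 × 12.01 = 0.5998 g
mol H = 2 × (1.35 / 18.02) = 0.1498; mass H = 0.1498 × 1.008 = 0.1510 g
mol N = 0.6998 / 14.01 = 0.04995
mass O = 3.049 − (1.451) = 1.598 g → mol O = 0.09990
Smallest is C at 0.04994 mol; normalising gives C 1.000, H 3.000, N 1.000, O 2.000
Ratio ≈ 1:3:1:2, so the empirical formula is CH3NO2

CH3NO2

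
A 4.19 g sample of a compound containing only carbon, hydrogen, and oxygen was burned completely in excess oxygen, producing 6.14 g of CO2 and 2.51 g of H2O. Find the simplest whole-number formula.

CH2O

mol C = 6.14 / 44.01 = 0.1395; mass C = 0.1395 × 12.01 = 1.676 g
mol H = 2 × (2.51 / 18.02) = 0.2786; mass H = 0.2786 × 1.008 = 0.2808 g
mass O = 4.19 − (1.956) = 2.234 g → mol O = 0.1396
Ratios (÷ 0.1395): C 1.000, H 1.997, O 1.001
→ CH2O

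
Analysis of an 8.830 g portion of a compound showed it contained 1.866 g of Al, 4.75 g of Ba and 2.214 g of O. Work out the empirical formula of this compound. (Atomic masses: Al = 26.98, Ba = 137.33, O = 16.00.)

Al2BaO4

n(Al) = 1.866/26.98 = 0.06916, n(Ba) = 4.75/137.33 = 0.03459, n(O) = 2.214/16.00 = 0.1384
Ratios (÷ 0.03459): Al 2.000, Ba 1.000, O 4.001
→ Al2BaO4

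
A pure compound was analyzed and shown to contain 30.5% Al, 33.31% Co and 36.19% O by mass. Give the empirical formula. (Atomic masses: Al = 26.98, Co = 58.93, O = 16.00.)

Al2CoO4

Assume 100 g: 30.5 g Al, 33.31 g Co, 36.19 g O.
Moles — Al: 30.5 / 26.98 = 1.13 mol; Co: 33.31 / 58.93 = 0.5652 mol; O: 36.19 / 16.00 = 2.262 mol
Smallest is Co at 0.5652 mol; normalising gives Al 2.000, Co 1.000, O 4.002
→ Al2CoO4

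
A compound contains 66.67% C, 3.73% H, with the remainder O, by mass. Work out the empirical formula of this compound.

Assume 100 g: 66.67 g C, 3.73 g H, 29.6 g O.
C: 66.67 g ÷ 12.01 g/mol = 5.551 mol
H: 3.73 g ÷ 1.008 g/mol = 3.7 mol
O: 29.6 g ÷ 16.00 g/mol = 1.85 mol
Smallest is O at 1.85 mol; normalising gives C 3.001, H 2.000, O 1.000
≈ 3:2:1 → C3H2O

C3H2O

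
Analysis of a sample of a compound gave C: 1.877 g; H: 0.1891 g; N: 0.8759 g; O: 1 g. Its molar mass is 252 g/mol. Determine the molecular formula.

C10H12N4O4

C: 1.877 g ÷ 12.01 g/mol = 0.1563 mol
H: 0.1891 g ÷ 1.008 g/mol = 0.1876 mol
N: 0.8759 g ÷ 14.01 g/mol = 0.06252 mol
O: 1 g ÷ 16.00 g/mol = 0.0625 mol
Ratios (÷ 0.0625): C 2.501, H 3.002, N 1.000, O 1.000
Multiply by 2: C 5.00, H 6.00, N 2.00, O 2.00 → C5H6N2O2
Empirical-formula mass = 126.12 g/mol
n = 252 / 126.12 = 2.00 ≈ 2
Molecular formula = (C5H6N2O2)×2 = C10H12N4O4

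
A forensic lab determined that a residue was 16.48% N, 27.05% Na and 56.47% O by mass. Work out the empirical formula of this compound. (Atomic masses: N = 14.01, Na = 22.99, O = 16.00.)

Assume 100 g: 16.48 g N, 27.05 g Na, 56.47 g O.
n(N) = 16.48/14.01 = 1.176, n(Na) = 27.05/22.99 = 1.177, n(O) = 56.47/16.00 = 3.529
Divide by the smallest (1.176 mol N): N 1.000, Na 1.000, O 3.000
≈ 1:1:3 → NNaO3

NNaO3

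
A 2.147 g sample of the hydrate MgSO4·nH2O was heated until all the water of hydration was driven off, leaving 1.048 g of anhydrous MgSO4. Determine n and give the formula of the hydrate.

MgSO4·7H2O

Mass of water lost = 2.147 − 1.048 = 1.099 g → 1.099 / 18.02 = 0.06099 mol H2O
Molar mass of MgSO4 = 120.38 g/mol → mol MgSO4 = 1.048 / 120.38 = 0.008706
n = 0.06099 / 0.008706 = 7.01 ≈ 7 → MgSO4·7H2O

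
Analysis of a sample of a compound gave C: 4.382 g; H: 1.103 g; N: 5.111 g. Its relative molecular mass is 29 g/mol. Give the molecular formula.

CH3N

Moles — C: 4.382 / 12.01 = 0.3649 mol; H: 1.103 / 1.008 = 1.094 mol; N: 5.111 / 14.01 = 0.3648 mol
Divide by the smallest (0.3648 mol N): C 1.000, H 2.999, N 1.000
Ratio ≈ 1:3:1, so the empirical formula is CH3N
Empirical-formula mass = 29.04 g/mol
n = 29 / 29.04 = 1.00 ≈ 1
Molecular formula = empirical formula = CH3N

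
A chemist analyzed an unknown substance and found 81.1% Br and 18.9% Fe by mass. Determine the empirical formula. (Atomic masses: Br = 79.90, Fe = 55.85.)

Assume 100 g: 81.1 g Br, 18.9 g Fe.
Br: 81.1 g ÷ 79.90 g/mol = 1.015 mol
Fe: 18.9 g ÷ 55.85 g/mol = 0.3384 mol
Ratios (÷ 0.3384): Br 2.999, Fe 1.000
≈ 3:1 → Br3Fe

Br3Fe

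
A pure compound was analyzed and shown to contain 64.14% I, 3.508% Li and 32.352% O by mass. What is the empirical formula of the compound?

Assume 100 g: 64.14 g I, 3.508 g Li, 32.352 g O.
n(I) = 64.14/126.90 = 0.5054, n(Li) = 3.508/6.94 = 0.5055, n(O) = 32.352/16.00 = 2.022
Smallest is I at 0.5054 mol; normalising gives I 1.000, Li 1.000, O 4.000
Ratio ≈ 1:1:4, so the empirical formula is ILiO4

ILiO4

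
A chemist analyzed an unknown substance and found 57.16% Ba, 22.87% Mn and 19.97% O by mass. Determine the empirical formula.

Assume 100 g: 57.16 g Ba, 22.87 g Mn, 19.97 g O.
Moles — Ba: 57.16 / 137.33 = 0.4162 mol; Mn: 22.87 / 54.94 = 0.4163 mol; O: 19.97 / 16.00 = 1.248 mol
Smallest is Ba at 0.4162 mol; normalising gives Ba 1.000, Mn 1.000, O 2.999
≈ 1:1:3 → BaMnO3

BaMnO3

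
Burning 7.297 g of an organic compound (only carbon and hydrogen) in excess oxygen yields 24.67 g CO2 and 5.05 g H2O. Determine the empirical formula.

CH

mol C = 24.67 / 44.01 = 0.5606; mass C = 0.5606 × 12.01 = 6.732 g
mol H = 2 × (5.05 / 18.02) = 0.5605; mass H = 0.5605 × 1.008 = 0.5650 g
Ratios (÷ 0.5605): C 1.000, H 1.000
→ CH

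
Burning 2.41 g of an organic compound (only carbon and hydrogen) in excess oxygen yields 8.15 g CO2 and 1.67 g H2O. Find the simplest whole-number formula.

CH

mol C = 8.15 / 44.01 = 0.1852; mass C = 0.1852 × 12.01 = 2.224 g
mol H = 2 × (1.67 / 18.02) = 0.1853; mass H = 0.1853 × 1.008 = 0.1868 g
Smallest is C at 0.1852 mol; normalising gives C 1.000, H 1.001
Ratio ≈ 1:1, so the empirical formula is CH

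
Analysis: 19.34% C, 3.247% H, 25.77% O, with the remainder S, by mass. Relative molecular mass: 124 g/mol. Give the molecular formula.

C2H4O2S2

Assume 100 g: 19.34 g C, 3.247 g H, 25.77 g O, 51.643 g S.
C: 19.34 g ÷ 12.01 g/mol = 1.61 mol
H: 3.247 g ÷ 1.008 g/mol = 3.221 mol
O: 25.77 g ÷ 16.00 g/mol = 1.611 mol
S: 51.643 g ÷ 32.07 g/mol = 1.61 mol
Divide by the smallest (1.61 mol S): C 1.000, H 2.000, O 1.000, S 1.000
≈ 1:2:1:1 → CH2OS
Empirical-formula mass = 62.10 g/mol
n = 124 / 62.10 = 2.00 ≈ 2
Molecular formula = (CH2OS)×2 = C2H4O2S2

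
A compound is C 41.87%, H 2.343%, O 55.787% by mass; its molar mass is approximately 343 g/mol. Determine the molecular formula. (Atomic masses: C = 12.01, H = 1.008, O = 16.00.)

Assume 100 g: 41.87 g C, 2.343 g H, 55.787 g O.
C: 41.87 g ÷ 12.01 g/mol = 3.486 mol
H: 2.343 g ÷ 1.008 g/mol = 2.324 mol
O: 55.787 g ÷ 16.00 g/mol = 3.487 mol
Smallest is H at 2.324 mol; normalising gives C 1.500, H 1.000, O 1.500
Scaling by 2: C 3.00, H 2.00, O 3.00 → C3H2O3
Empirical-formula mass = 86.05 g/mol
n = 343 / 86.05 = 3.99 ≈ 4
Molecular formula = (C3H2O3)×4 = C12H8O12

C12H8O12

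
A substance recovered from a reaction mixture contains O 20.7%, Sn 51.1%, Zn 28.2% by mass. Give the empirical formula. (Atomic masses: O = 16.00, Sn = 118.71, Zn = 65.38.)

O3SnZn

Assume 100 g: 20.7 g O, 51.1 g Sn, 28.2 g Zn.
O: 20.7 g ÷ 16.00 g/mol = 1.294 mol
Sn: 51.1 g ÷ 118.71 g/mol = 0.4305 mol
Zn: 28.2 g ÷ 65.38 g/mol = 0.4313 mol
Smallest is Sn at 0.4305 mol; normalising gives O 3.006, Sn 1.000, Zn 1.002
Ratio ≈ 3:1:1, so the empirical formula is O3SnZn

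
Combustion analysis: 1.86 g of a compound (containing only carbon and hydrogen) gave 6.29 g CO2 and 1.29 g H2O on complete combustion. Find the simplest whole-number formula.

CH

mol C = 6.29 / 44.01 = 0.1429; mass C = 0.1429 × 12.01 = 1.716 g
mol H = 2 × (1.29 / 18.02) = 0.1432; mass H = 0.1432 × 1.008 = 0.1443 g
Ratios (÷ 0.1429): C 1.000, H 1.002
≈ 1:1 → CH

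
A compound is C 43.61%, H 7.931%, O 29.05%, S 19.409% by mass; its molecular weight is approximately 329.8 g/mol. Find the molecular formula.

Assume 100 g: 43.61 g C, 7.931 g H, 29.05 g O, 19.409 g S.
C: 43.61 g ÷ 12.01 g/mol = 3.631 mol
H: 7.931 g ÷ 1.008 g/mol = 7.868 mol
O: 29.05 g ÷ 16.00 g/mol = 1.816 mol
S: 19.409 g ÷ 32.07 g/mol = 0.6052 mol
Divide by the smallest (0.6052 mol S): C 6.000, H 13.001, O 3.000, S 1.000
≈ 6:13:3:1 → C6H13O3S
Empirical-formula mass = 165.23 g/mol
n = 329.8 / 165.23 = 2.00 ≈ 2
Molecular formula = (C6H13O3S)×2 = C12H26O6S2

C12H26O6S2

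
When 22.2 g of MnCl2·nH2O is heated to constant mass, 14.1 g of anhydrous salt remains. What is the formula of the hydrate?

Mass of water lost = 22.2 − 14.1 = 8.1 g → 8.1 / 18.02 = 0.4495 mol H2O
Molar mass of MnCl2 = 125.84 g/mol → mol MnCl2 = 14.1 / 125.84 = 0.112
n = 0.4495 / 0.112 = 4.01 ≈ 4 → MnCl2·4H2O

MnCl2·4H2O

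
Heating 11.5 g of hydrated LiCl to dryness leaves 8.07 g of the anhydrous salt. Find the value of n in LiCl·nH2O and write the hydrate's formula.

Mass of water lost = 11.5 − 8.07 = 3.43 g → 3.43 / 18.02 = 0.1903 mol H2O
Molar mass of LiCl = 42.39 g/mol → mol LiCl = 8.07 / 42.39 = 0.1904
n = 0.1903 / 0.1904 = 1.00 ≈ 1 → LiCl·H2O

LiCl·H2O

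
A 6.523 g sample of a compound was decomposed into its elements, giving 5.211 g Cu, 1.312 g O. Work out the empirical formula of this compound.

CuO

n(Cu) = 5.211/63.55 = 0.082, n(O) = 1.312/16.00 = 0.082
Smallest is Cu at 0.082 mol; normalising gives Cu 1.000, O 1.000
≈ 1:1 → CuO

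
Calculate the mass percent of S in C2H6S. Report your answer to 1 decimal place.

51.6%

Molar mass = 2(12.01) + 6(1.008) + 1(32.07) = 62.138 g/mol
Mass of S per mole = 1 × 32.07 = 32.070 g
% S = 32.070 / 62.138 × 100 = 51.6%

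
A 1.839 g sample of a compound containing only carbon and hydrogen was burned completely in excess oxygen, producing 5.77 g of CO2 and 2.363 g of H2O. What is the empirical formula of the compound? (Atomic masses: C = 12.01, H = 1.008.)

mol C = 5.77 / 44.01 = 0.1311; mass C = 0.1311 × 12.01 = 1.575 g
mol H = 2 × (2.363 / 18.02) = 0.2623; mass H = 0.2623 × 1.008 = 0.2644 g
Smallest is C at 0.1311 mol; normalising gives C 1.000, H 2.000
→ CH2

CH2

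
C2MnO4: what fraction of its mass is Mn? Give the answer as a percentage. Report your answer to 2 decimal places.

Molar mass = 2(12.01) + 1(54.94) + 4(16.00) = 142.960 g/mol
Mass of Mn per mole = 1 × 54.94 = 54.940 g
% Mn = 54.940 / 142.960 × 100 = 38.43%

38.43%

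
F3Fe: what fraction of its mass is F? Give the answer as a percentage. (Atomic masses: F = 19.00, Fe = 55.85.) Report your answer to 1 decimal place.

Molar mass = 3(19.00) + 1(55.85) = 112.850 g/mol
Mass of F per mole = 3 × 19.00 = 57.000 g
% F = 57.000 / 112.850 × 100 = 50.5%

50.5%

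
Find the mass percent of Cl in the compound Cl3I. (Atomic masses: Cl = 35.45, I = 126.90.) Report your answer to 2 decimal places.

Molar mass = 3(35.45) + 1(126.90) = 233.250 g/mol
Mass of Cl per mole = 3 × 35.45 = 106.350 g
% Cl = 106.350 / 233.250 × 100 = 45.59%

45.59%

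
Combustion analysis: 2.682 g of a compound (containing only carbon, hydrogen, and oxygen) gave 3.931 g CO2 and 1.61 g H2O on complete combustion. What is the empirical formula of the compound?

CH2O

mol C = 3.931 / 44.01 = 0.08932; mass C = 0.08932 × 12.01 = 1.073 g
mol H = 2 × (1.61 / 18.02) = 0.1787; mass H = 0.1787 × 1.008 = 0.1801 g
mass O = 2.682 − (1.253) = 1.429 g → mol O = 0.08932
Ratios (÷ 0.08932): C 1.000, H 2.001, O 1.000
→ CH2O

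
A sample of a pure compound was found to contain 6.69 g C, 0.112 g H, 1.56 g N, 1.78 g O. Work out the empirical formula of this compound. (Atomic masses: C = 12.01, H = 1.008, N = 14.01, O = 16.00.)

n(C) = 6.69/12.01 = 0.557, n(H) = 0.112/1.008 = 0.1111, n(N) = 1.56/14.01 = 0.1113, n(O) = 1.78/16.00 = 0.1113
Divide by the smallest (0.1111 mol H): C 5.013, H 1.000, N 1.002, O 1.001
→ C5HNO

C5HNO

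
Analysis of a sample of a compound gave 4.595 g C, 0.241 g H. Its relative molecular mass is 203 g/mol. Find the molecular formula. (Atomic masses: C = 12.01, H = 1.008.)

C16H10

Moles — C: 4.595 / 12.01 = 0.3826 mol; H: 0.241 / 1.008 = 0.2391 mol
Ratios (÷ 0.2391): C 1.600, H 1.000
×5: C 8.00, H 5.00 → C8H5
Empirical-formula mass = 101.12 g/mol
n = 203 / 101.12 = 2.01 ≈ 2
Molecular formula = (C8H5)×2 = C16H10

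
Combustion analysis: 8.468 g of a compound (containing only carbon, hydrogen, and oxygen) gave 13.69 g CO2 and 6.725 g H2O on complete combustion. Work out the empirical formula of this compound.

mol C = 13.69 / 44.01 = 0.3111; mass C = 0.3111 × 12.01 = 3.736 g
mol H = 2 × (6.725 / 18.02) = 0.7464; mass H = 0.7464 × 1.008 = 0.7524 g
mass O = 8.468 − (4.488) = 3.980 g → mol O = 0.2487
Divide by the smallest (0.2487 mol O): C 1.251, H 3.001, O 1.000
Multiply by 4: C 5.00, H 12.00, O 4.00 → C5H12O4

C5H12O4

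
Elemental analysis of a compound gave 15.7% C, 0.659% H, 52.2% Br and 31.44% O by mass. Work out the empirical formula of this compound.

Assume 100 g: 15.7 g C, 0.659 g H, 52.2 g Br, 31.44 g O.
Moles — C: 15.7 / 12.01 = 1.307 mol; H: 0.659 / 1.008 = 0.6538 mol; Br: 52.2 / 79.90 = 0.6533 mol; O: 31.44 / 16.00 = 1.965 mol
Smallest is Br at 0.6533 mol; normalising gives C 2.001, H 1.001, Br 1.000, O 3.008
→ C2HBrO3

C2HBrO3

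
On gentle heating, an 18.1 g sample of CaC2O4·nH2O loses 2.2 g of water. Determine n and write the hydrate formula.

CaC2O4·H2O

Mass of anhydrous CaC2O4 = 18.1 − 2.2 = 15.9 g
mol H2O = 2.2 / 18.02 = 0.1221
Molar mass of CaC2O4 = 128.10 g/mol → mol CaC2O4 = 15.9 / 128.10 = 0.1241
n = 0.1221 / 0.1241 = 0.98 ≈ 1 → CaC2O4·H2O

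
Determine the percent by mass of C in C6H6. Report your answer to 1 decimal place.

Molar mass = 6(12.01) + 6(1.008) = 78.108 g/mol
Mass of C per mole = 6 × 12.01 = 72.060 g
% C = 72.060 / 78.108 × 100 = 92.3%

92.3%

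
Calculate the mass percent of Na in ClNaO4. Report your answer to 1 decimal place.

Molar mass = 1(35.45) + 1(22.99) + 4(16.00) = 122.440 g/mol
Mass of Na per mole = 1 × 22.99 = 22.990 g
% Na = 22.990 / 122.440 × 100 = 18.8%

18.8%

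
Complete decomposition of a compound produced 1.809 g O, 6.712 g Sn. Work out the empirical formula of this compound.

n(O) = 1.809/16.00 = 0.1131, n(Sn) = 6.712/118.71 = 0.05654
Ratios (÷ 0.05654): O 2.000, Sn 1.000
→ O2Sn

O2Sn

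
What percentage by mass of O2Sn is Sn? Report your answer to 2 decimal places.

Molar mass = 2(16.00) + 1(118.71) = 150.710 g/mol
Mass of Sn per mole = 1 × 118.71 = 118.710 g
% Sn = 118.710 / 150.710 × 100 = 78.77%

78.77%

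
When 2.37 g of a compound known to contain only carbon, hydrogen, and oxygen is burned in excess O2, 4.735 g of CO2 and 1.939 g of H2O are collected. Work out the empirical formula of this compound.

mol C = 4.735 / 44.01 = 0.1076; mass C = 0.1076 × 12.01 = 1.292 g
mol H = 2 × (1.939 / 18.02) = 0.2152; mass H = 0.2152 × 1.008 = 0.2169 g
mass O = 2.37 − (1.509) = 0.8609 g → mol O = 0.05381
Ratios (÷ 0.05381): C 2.000, H 4.000, O 1.000
Ratio ≈ 2:4:1, so the empirical formula is C2H4O

C2H4O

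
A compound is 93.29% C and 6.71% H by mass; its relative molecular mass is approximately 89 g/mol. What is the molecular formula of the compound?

Assume 100 g: 93.29 g C, 6.71 g H.
Moles — C: 93.29 / 12.01 = 7.768 mol; H: 6.71 / 1.008 = 6.657 mol
Smallest is H at 6.657 mol; normalising gives C 1.167, H 1.000
×6: C 7.00, H 6.00 → C7H6
Empirical-formula mass = 90.12 g/mol
n = 89 / 90.12 = 0.99 ≈ 1
Molecular formula = empirical formula = C7H6

C7H6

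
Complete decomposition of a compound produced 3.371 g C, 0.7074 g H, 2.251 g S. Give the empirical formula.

C4H10S

Moles — C: 3.371 / 12.01 = 0.2807 mol; H: 0.7074 / 1.008 = 0.7018 mol; S: 2.251 / 32.07 = 0.07019 mol
Smallest is S at 0.07019 mol; normalising gives C 3.999, H 9.998, S 1.000
→ C4H10S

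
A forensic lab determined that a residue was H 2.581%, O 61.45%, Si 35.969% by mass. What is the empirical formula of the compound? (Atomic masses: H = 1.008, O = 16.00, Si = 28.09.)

H2O3Si

Assume 100 g: 2.581 g H, 61.45 g O, 35.969 g Si.
n(H) = 2.581/1.008 = 2.561, n(O) = 61.45/16.00 = 3.841, n(Si) = 35.969/28.09 = 1.28
Ratios (÷ 1.28): H 2.000, O 2.999, Si 1.000
Ratio ≈ 2:3:1, so the empirical formula is H2O3Si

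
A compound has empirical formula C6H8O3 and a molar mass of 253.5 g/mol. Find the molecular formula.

C12H16O6

Empirical-formula mass = 128.12 g/mol
n = 253.5 / 128.12 = 1.98 ≈ 2
Molecular formula = (C6H8O3)2 = C12H16O6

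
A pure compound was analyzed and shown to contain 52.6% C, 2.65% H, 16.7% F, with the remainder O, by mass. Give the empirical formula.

Assume 100 g: 52.6 g C, 2.65 g H, 16.7 g F, 28.05 g O.
C: 52.6 g ÷ 12.01 g/mol = 4.38 mol
H: 2.65 g ÷ 1.008 g/mol = 2.629 mol
F: 16.7 g ÷ 19.00 g/mol = 0.8789 mol
O: 28.05 g ÷ 16.00 g/mol = 1.753 mol
Smallest is F at 0.8789 mol; normalising gives C 4.983, H 2.991, F 1.000, O 1.995
Ratio ≈ 5:3:1:2, so the empirical formula is C5H3FO2

C5H3FO2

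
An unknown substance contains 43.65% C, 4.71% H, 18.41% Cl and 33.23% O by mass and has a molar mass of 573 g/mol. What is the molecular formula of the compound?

Assume 100 g: 43.65 g C, 4.71 g H, 18.41 g Cl, 33.23 g O.
n(C) = 43.65/12.01 = 3.634, n(H) = 4.71/1.008 = 4.673, n(Cl) = 18.41/35.45 = 0.5193, n(O) = 33.23/16.00 = 2.077
Divide by the smallest (0.5193 mol Cl): C 6.998, H 8.998, Cl 1.000, O 3.999
≈ 7:9:1:4 → C7H9ClO4
Empirical-formula mass = 192.59 g/mol
n = 573 / 192.59 = 2.98 ≈ 3
Molecular formula = (C7H9ClO4)×3 = C21H27Cl3O12

C21H27Cl3O12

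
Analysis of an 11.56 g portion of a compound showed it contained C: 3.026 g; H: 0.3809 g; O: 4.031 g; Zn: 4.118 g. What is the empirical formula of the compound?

C4H6O4Zn

Moles — C: 3.026 / 12.01 = 0.252 mol; H: 0.3809 / 1.008 = 0.3779 mol; O: 4.031 / 16.00 = 0.2519 mol; Zn: 4.118 / 65.38 = 0.06299 mol
Divide by the smallest (0.06299 mol Zn): C 4.000, H 5.999, O 4.000, Zn 1.000
Ratio ≈ 4:6:4:1, so the empirical formula is C4H6O4Zn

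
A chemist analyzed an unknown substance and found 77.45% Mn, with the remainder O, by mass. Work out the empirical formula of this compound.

Assume 100 g: 77.45 g Mn, 22.55 g O.
n(Mn) = 77.45/54.94 = 1.41, n(O) = 22.55/16.00 = 1.409
Smallest is O at 1.409 mol; normalising gives Mn 1.000, O 1.000
→ MnO

MnO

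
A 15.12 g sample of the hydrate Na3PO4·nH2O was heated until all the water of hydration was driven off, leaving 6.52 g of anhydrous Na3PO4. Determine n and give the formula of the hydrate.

Na3PO4·12H2O

Mass of water lost = 15.12 − 6.52 = 8.6 g → 8.6 / 18.02 = 0.4772 mol H2O
Molar mass of Na3PO4 = 163.94 g/mol → mol Na3PO4 = 6.52 / 163.94 = 0.03977
n = 0.4772 / 0.03977 = 12.00 ≈ 12 → Na3PO4·12H2O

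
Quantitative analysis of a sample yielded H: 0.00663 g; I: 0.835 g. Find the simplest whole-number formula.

HI

Moles — H: 0.00663 / 1.008 = 0.006577 mol; I: 0.835 / 126.90 = 0.00658 mol
Smallest is H at 0.006577 mol; normalising gives H 1.000, I 1.000
Ratio ≈ 1:1, so the empirical formula is HI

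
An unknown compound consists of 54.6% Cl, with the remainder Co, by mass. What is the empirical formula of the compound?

Assume 100 g: 54.6 g Cl, 45.4 g Co.
n(Cl) = 54.6/35.45 = 1.54, n(Co) = 45.4/58.93 = 0.7704
Divide by the smallest (0.7704 mol Co): Cl 1.999, Co 1.000
→ Cl2Co

Cl2Co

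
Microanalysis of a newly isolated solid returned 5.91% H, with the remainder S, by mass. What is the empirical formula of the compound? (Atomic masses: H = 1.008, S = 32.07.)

Assume 100 g: 5.91 g H, 94.09 g S.
H: 5.91 g ÷ 1.008 g/mol = 5.863 mol
S: 94.09 g ÷ 32.07 g/mol = 2.934 mol
Divide by the smallest (2.934 mol S): H 1.998, S 1.000
≈ 2:1 → H2S

H2S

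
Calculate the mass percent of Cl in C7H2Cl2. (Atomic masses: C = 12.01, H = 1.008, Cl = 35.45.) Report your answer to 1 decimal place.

Molar mass = 7(12.01) + 2(1.008) + 2(35.45) = 156.986 g/mol
Mass of Cl per mole = 2 × 35.45 = 70.900 g
% Cl = 70.900 / 156.986 × 100 = 45.2%

45.2%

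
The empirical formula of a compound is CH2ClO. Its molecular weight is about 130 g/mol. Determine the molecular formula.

C2H4Cl2O2

Empirical-formula mass = 65.48 g/mol
n = 130 / 65.48 = 1.99 ≈ 2
Molecular formula = (CH2ClO)2 = C2H4Cl2O2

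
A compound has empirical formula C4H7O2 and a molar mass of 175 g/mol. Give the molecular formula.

Empirical-formula mass = 87.10 g/mol
n = 175 / 87.10 = 2.01 ≈ 2
Molecular formula = (C4H7O2)2 = C8H14O4

C8H14O4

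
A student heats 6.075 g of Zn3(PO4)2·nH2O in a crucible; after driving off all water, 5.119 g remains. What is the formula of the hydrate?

Mass of water lost = 6.075 − 5.119 = 0.956 g → 0.956 / 18.02 = 0.05305 mol H2O
Molar mass of Zn3(PO4)2 = 386.08 g/mol → mol Zn3(PO4)2 = 5.119 / 386.08 = 0.01326
n = 0.05305 / 0.01326 = 4.00 ≈ 4 → Zn3(PO4)2·4H2O

Zn3(PO4)2·4H2O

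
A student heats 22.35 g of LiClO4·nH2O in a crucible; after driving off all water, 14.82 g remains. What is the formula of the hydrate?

LiClO4·3H2O

Mass of water lost = 22.35 − 14.82 = 7.53 g → 7.53 / 18.02 = 0.4179 mol H2O
Molar mass of LiClO4 = 106.39 g/mol → mol LiClO4 = 14.82 / 106.39 = 0.1393
n = 0.4179 / 0.1393 = 3.00 ≈ 3 → LiClO4·3H2O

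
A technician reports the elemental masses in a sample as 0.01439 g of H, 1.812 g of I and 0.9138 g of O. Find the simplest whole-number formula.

Moles — H: 0.01439 / 1.008 = 0.01428 mol; I: 1.812 / 126.90 = 0.01428 mol; O: 0.9138 / 16.00 = 0.05711 mol
Ratios (÷ 0.01428): H 1.000, I 1.000, O 4.001
≈ 1:1:4 → HIO4

HIO4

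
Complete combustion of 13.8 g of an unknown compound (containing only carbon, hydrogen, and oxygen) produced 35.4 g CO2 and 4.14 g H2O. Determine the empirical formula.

C7H4O2

mol C = 35.4 / 44.01 = 0.8044; mass C = 0.8044 × 12.01 = 9.660 g
mol H = 2 × (4.14 / 18.02) = 0.4595; mass H = 0.4595 × 1.008 = 0.4632 g
mass O = 13.8 − (10.12) = 3.676 g → mol O = 0.2298
Ratios (÷ 0.2298): C 3.501, H 2.000, O 1.000
×2: C 7.00, H 4.00, O 2.00 → C7H4O2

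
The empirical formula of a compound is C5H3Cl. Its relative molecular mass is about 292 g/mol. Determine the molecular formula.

Empirical-formula mass = 98.52 g/mol
n = 292 / 98.52 = 2.96 ≈ 3
Molecular formula = (C5H3Cl)3 = C15H9Cl3

C15H9Cl3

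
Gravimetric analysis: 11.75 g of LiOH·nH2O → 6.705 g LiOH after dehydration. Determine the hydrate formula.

Mass of water lost = 11.75 − 6.705 = 5.045 g → 5.045 / 18.02 = 0.28 mol H2O
Molar mass of LiOH = 23.95 g/mol → mol LiOH = 6.705 / 23.95 = 0.28
n = 0.28 / 0.28 = 1.00 ≈ 1 → LiOH·H2O

LiOH·H2O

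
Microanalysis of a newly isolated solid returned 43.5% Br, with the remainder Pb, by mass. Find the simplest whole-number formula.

Br2Pb

Assume 100 g: 43.5 g Br, 56.5 g Pb.
n(Br) = 43.5/79.90 = 0.5444, n(Pb) = 56.5/207.2 = 0.2727
Ratios (÷ 0.2727): Br 1.997, Pb 1.000
→ Br2Pb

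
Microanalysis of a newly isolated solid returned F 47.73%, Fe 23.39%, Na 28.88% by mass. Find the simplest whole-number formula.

Assume 100 g: 47.73 g F, 23.39 g Fe, 28.88 g Na.
Moles — F: 47.73 / 19.00 = 2.512 mol; Fe: 23.39 / 55.85 = 0.4188 mol; Na: 28.88 / 22.99 = 1.256 mol
Smallest is Fe at 0.4188 mol; normalising gives F 5.998, Fe 1.000, Na 3.000
Ratio ≈ 6:1:3, so the empirical formula is F6FeNa3

F6FeNa3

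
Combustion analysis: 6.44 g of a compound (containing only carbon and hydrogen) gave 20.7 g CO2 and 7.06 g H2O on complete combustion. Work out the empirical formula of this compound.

mol C = 20.7 / 44.01 = 0.4703; mass C = 0.4703 × 12.01 = 5.649 g
mol H = 2 × (7.06 / 18.02) = 0.7836; mass H = 0.7836 × 1.008 = 0.7898 g
Divide by the smallest (0.4703 mol C): C 1.000, H 1.666
Multiply by 3: C 3.00, H 5.00 → C3H5

C3H5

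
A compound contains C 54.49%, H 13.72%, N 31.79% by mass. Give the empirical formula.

Assume 100 g: 54.49 g C, 13.72 g H, 31.79 g N.
Moles — C: 54.49 / 12.01 = 4.537 mol; H: 13.72 / 1.008 = 13.61 mol; N: 31.79 / 14.01 = 2.269 mol
Smallest is N at 2.269 mol; normalising gives C 1.999, H 5.998, N 1.000
Ratio ≈ 2:6:1, so the empirical formula is C2H6N

C2H6N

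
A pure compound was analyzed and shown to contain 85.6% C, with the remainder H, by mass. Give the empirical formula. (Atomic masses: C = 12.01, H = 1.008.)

CH2

Assume 100 g: 85.6 g C, 14.4 g H.
Moles — C: 85.6 / 12.01 = 7.127 mol; H: 14.4 / 1.008 = 14.29 mol
Ratios (÷ 7.127): C 1.000, H 2.004
≈ 1:2 → CH2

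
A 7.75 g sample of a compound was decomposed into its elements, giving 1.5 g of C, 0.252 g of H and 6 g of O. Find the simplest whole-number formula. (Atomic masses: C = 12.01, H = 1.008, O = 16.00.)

CH2O3

C: 1.5 g ÷ 12.01 g/mol = 0.1249 mol
H: 0.252 g ÷ 1.008 g/mol = 0.25 mol
O: 6 g ÷ 16.00 g/mol = 0.375 mol
Smallest is C at 0.1249 mol; normalising gives C 1.000, H 2.002, O 3.002
→ CH2O3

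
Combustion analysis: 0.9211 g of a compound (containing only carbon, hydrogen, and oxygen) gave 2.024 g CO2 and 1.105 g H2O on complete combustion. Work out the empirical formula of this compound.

mol C = 2.024 / 44.01 = 0.04599; mass C = 0.04599 × 12.01 = 0.5523 g
mol H = 2 × (1.105 / 18.02) = 0.1226; mass H = 0.1226 × 1.008 = 0.1236 g
mass O = 0.9211 − (0.6760) = 0.2451 g → mol O = 0.01532
Ratios (÷ 0.01532): C 3.002, H 8.005, O 1.000
→ C3H8O

C3H8O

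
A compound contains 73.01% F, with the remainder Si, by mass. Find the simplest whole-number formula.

F4Si

Assume 100 g: 73.01 g F, 26.99 g Si.
n(F) = 73.01/19.00 = 3.843, n(Si) = 26.99/28.09 = 0.9608
Ratios (÷ 0.9608): F 3.999, Si 1.000
Ratio ≈ 4:1, so the empirical formula is F4Si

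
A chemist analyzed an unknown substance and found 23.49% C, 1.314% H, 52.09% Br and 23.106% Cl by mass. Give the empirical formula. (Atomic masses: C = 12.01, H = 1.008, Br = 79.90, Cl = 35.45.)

C3H2BrCl

Assume 100 g: 23.49 g C, 1.314 g H, 52.09 g Br, 23.106 g Cl.
C: 23.49 g ÷ 12.01 g/mol = 1.956 mol
H: 1.314 g ÷ 1.008 g/mol = 1.304 mol
Br: 52.09 g ÷ 79.90 g/mol = 0.6519 mol
Cl: 23.106 g ÷ 35.45 g/mol = 0.6518 mol
Smallest is Cl at 0.6518 mol; normalising gives C 3.001, H 2.000, Br 1.000, Cl 1.000
Ratio ≈ 3:2:1:1, so the empirical formula is C3H2BrCl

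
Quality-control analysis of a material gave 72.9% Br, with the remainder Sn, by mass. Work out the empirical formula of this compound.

Assume 100 g: 72.9 g Br, 27.1 g Sn.
Br: 72.9 g ÷ 79.90 g/mol = 0.9124 mol
Sn: 27.1 g ÷ 118.71 g/mol = 0.2283 mol
Smallest is Sn at 0.2283 mol; normalising gives Br 3.997, Sn 1.000
Ratio ≈ 4:1, so the empirical formula is Br4Sn

Br4Sn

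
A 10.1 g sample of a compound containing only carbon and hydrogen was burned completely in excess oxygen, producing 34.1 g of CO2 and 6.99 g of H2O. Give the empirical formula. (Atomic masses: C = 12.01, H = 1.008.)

CH

mol C = 34.1 / 44.01 = 0.7748; mass C = 0.7748 × 12.01 = 9.306 g
mol H = 2 × (6.99 / 18.02) = 0.7758; mass H = 0.7758 × 1.008 = 0.7820 g
Smallest is C at 0.7748 mol; normalising gives C 1.000, H 1.001
→ CH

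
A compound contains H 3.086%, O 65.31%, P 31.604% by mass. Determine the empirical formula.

H3O4P

Assume 100 g: 3.086 g H, 65.31 g O, 31.604 g P.
H: 3.086 g ÷ 1.008 g/mol = 3.062 mol
O: 65.31 g ÷ 16.00 g/mol = 4.082 mol
P: 31.604 g ÷ 30.97 g/mol = 1.02 mol
Ratios (÷ 1.02): H 3.000, O 4.000, P 1.000
→ H3O4P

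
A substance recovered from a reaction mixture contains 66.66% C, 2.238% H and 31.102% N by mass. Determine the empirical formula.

Assume 100 g: 66.66 g C, 2.238 g H, 31.102 g N.
n(C) = 66.66/12.01 = 5.55, n(H) = 2.238/1.008 = 2.22, n(N) = 31.102/14.01 = 2.22
Divide by the smallest (2.22 mol N): C 2.500, H 1.000, N 1.000
×2: C 5.00, H 2.00, N 2.00 → C5H2N2

C5H2N2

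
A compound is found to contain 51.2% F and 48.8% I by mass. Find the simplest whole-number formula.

F7I

Assume 100 g: 51.2 g F, 48.8 g I.
F: 51.2 g ÷ 19.00 g/mol = 2.695 mol
I: 48.8 g ÷ 126.90 g/mol = 0.3846 mol
Divide by the smallest (0.3846 mol I): F 7.007, I 1.000
Ratio ≈ 7:1, so the empirical formula is F7I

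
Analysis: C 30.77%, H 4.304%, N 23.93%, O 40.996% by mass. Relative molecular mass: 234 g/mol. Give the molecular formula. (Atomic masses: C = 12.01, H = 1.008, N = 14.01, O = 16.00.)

C6H10N4O6

Assume 100 g: 30.77 g C, 4.304 g H, 23.93 g N, 40.996 g O.
Moles — C: 30.77 / 12.01 = 2.562 mol; H: 4.304 / 1.008 = 4.27 mol; N: 23.93 / 14.01 = 1.708 mol; O: 40.996 / 16.00 = 2.562 mol
Ratios (÷ 1.708): C 1.500, H 2.500, N 1.000, O 1.500
Multiply by 2: C 3.00, H 5.00, N 2.00, O 3.00 → C3H5N2O3
Empirical-formula mass = 117.09 g/mol
n = 234 / 117.09 = 2.00 ≈ 2
Molecular formula = (C3H5N2O3)×2 = C6H10N4O6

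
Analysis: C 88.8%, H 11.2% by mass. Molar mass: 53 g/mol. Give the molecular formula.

Assume 100 g: 88.8 g C, 11.2 g H.
n(C) = 88.8/12.01 = 7.394, n(H) = 11.2/1.008 = 11.11
Ratios (÷ 7.394): C 1.000, H 1.503
Scaling by 2: C 2.00, H 3.01 → C2H3
Empirical-formula mass = 27.04 g/mol
n = 53 / 27.04 = 1.96 ≈ 2
Molecular formula = (C2H3)×2 = C4H6

C4H6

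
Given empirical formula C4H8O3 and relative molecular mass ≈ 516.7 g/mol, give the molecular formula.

Empirical-formula mass = 104.10 g/mol
n = 516.7 / 104.10 = 4.96 ≈ 5
Molecular formula = (C4H8O3)5 = C20H40O15

C20H40O15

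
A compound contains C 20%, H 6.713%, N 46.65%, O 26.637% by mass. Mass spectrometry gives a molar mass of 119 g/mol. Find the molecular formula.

Assume 100 g: 20 g C, 6.713 g H, 46.65 g N, 26.637 g O.
Moles — C: 20 / 12.01 = 1.665 mol; H: 6.713 / 1.008 = 6.66 mol; N: 46.65 / 14.01 = 3.33 mol; O: 26.637 / 16.00 = 1.665 mol
Divide by the smallest (1.665 mol O): C 1.000, H 4.000, N 2.000, O 1.000
≈ 1:4:2:1 → CH4N2O
Empirical-formula mass = 60.06 g/mol
n = 119 / 60.06 = 1.98 ≈ 2
Molecular formula = (CH4N2O)×2 = C2H8N4O2

C2H8N4O2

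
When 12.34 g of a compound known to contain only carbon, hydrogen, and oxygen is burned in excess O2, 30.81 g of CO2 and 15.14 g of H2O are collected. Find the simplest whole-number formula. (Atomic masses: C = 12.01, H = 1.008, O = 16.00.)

C5H12O

mol C = 30.81 / 44.01 = 0.7001; mass C = 0.7001 × 12.01 = 8.408 g
mol H = 2 × (15.14 / 18.02) = 1.680; mass H = 1.680 × 1.008 = 1.694 g
mass O = 12.34 − (10.10) = 2.238 g → mol O = 0.1399
Divide by the smallest (0.1399 mol O): C 5.004, H 12.011, O 1.000
→ C5H12O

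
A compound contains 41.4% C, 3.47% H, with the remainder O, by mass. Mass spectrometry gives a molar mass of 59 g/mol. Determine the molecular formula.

Assume 100 g: 41.4 g C, 3.47 g H, 55.13 g O.
C: 41.4 g ÷ 12.01 g/mol = 3.447 mol
H: 3.47 g ÷ 1.008 g/mol = 3.442 mol
O: 55.13 g ÷ 16.00 g/mol = 3.446 mol
Ratios (÷ 3.442): C 1.001, H 1.000, O 1.001
≈ 1:1:1 → CHO
Empirical-formula mass = 29.02 g/mol
n = 59 / 29.02 = 2.03 ≈ 2
Molecular formula = (CHO)×2 = C2H2O2

C2H2O2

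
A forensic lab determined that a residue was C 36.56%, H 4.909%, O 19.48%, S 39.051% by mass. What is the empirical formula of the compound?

Assume 100 g: 36.56 g C, 4.909 g H, 19.48 g O, 39.051 g S.
Moles — C: 36.56 / 12.01 = 3.044 mol; H: 4.909 / 1.008 = 4.87 mol; O: 19.48 / 16.00 = 1.218 mol; S: 39.051 / 32.07 = 1.218 mol
Smallest is O at 1.218 mol; normalising gives C 2.500, H 4.000, O 1.000, S 1.000
Scaling by 2: C 5.00, H 8.00, O 2.00, S 2.00 → C5H8O2S2

C5H8O2S2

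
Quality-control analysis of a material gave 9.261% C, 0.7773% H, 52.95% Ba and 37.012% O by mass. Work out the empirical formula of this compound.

Assume 100 g: 9.261 g C, 0.7773 g H, 52.95 g Ba, 37.012 g O.
n(C) = 9.261/12.01 = 0.7711, n(H) = 0.7773/1.008 = 0.7711, n(Ba) = 52.95/137.33 = 0.3856, n(O) = 37.012/16.00 = 2.313
Smallest is Ba at 0.3856 mol; normalising gives C 2.000, H 2.000, Ba 1.000, O 6.000
→ C2H2BaO6

C2H2BaO6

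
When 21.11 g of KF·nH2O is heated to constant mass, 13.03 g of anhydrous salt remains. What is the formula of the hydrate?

KF·2H2O

Mass of water lost = 21.11 − 13.03 = 8.08 g → 8.08 / 18.02 = 0.4484 mol H2O
Molar mass of KF = 58.10 g/mol → mol KF = 13.03 / 58.10 = 0.2243
n = 0.4484 / 0.2243 = 2.00 ≈ 2 → KF·2H2O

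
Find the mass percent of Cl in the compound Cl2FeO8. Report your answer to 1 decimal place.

Molar mass = 2(35.45) + 1(55.85) + 8(16.00) = 254.750 g/mol
Mass of Cl per mole = 2 × 35.45 = 70.900 g
% Cl = 70.900 / 254.750 × 100 = 27.8%

27.8%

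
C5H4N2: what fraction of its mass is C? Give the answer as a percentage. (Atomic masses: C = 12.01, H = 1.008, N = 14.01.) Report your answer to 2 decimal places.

65.20%

Molar mass = 5(12.01) + 4(1.008) + 2(14.01) = 92.102 g/mol
Mass of C per mole = 5 × 12.01 = 60.050 g
% C = 60.050 / 92.102 × 100 = 65.20%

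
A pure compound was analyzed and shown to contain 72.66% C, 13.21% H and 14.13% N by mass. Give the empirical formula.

C6H13N

Assume 100 g: 72.66 g C, 13.21 g H, 14.13 g N.
n(C) = 72.66/12.01 = 6.05, n(H) = 13.21/1.008 = 13.11, n(N) = 14.13/14.01 = 1.009
Ratios (÷ 1.009): C 5.999, H 12.994, N 1.000
Ratio ≈ 6:13:1, so the empirical formula is C6H13N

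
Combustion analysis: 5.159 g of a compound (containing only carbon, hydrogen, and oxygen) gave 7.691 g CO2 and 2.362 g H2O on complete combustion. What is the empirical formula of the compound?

mol C = 7.691 / 44.01 = 0.1748; mass C = 0.1748 × 12.01 = 2.099 g
mol H = 2 × (2.362 / 18.02) = 0.2622; mass H = 0.2622 × 1.008 = 0.2643 g
mass O = 5.159 − (2.363) = 2.796 g → mol O = 0.1747
Divide by the smallest (0.1747 mol O): C 1.000, H 1.500, O 1.000
×2: C 2.00, H 3.00, O 2.00 → C2H3O2

C2H3O2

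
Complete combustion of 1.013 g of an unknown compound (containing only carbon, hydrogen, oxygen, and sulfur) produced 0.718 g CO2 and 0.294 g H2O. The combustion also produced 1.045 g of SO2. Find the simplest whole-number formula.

mol C = 0.718 / 44.01 = 0.01631; mass C = 0.01631 × 12.01 = 0.1959 g
mol H = 2 × (0.294 / 18.02) = 0.03263; mass H = 0.03263 × 1.008 = 0.03289 g
mol S = 1.045 / 64.07 = 0.01631; mass S = 0.5231 g
mass O = 1.013 − (0.7519) = 0.2611 g → mol O = 0.01632
Ratios (÷ 0.01631): C 1.000, H 2.001, O 1.001, S 1.000
→ CH2OS

CH2OS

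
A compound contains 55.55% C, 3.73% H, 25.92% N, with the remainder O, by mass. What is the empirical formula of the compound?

Assume 100 g: 55.55 g C, 3.73 g H, 25.92 g N, 14.8 g O.
C: 55.55 g ÷ 12.01 g/mol = 4.625 mol
H: 3.73 g ÷ 1.008 g/mol = 3.7 mol
N: 25.92 g ÷ 14.01 g/mol = 1.85 mol
O: 14.8 g ÷ 16.00 g/mol = 0.925 mol
Ratios (÷ 0.925): C 5.000, H 4.000, N 2.000, O 1.000
Ratio ≈ 5:4:2:1, so the empirical formula is C5H4N2O

C5H4N2O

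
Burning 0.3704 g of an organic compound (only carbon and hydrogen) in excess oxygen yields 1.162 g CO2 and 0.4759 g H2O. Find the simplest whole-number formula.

mol C = 1.162 / 44.01 = 0.02640; mass C = 0.02640 × 12.01 = 0.3171 g
mol H = 2 × (0.4759 / 18.02) = 0.05282; mass H = 0.05282 × 1.008 = 0.05324 g
Divide by the smallest (0.0264 mol C): C 1.000, H 2.000
≈ 1:2 → CH2

CH2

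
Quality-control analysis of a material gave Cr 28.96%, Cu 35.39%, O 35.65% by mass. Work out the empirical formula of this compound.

Assume 100 g: 28.96 g Cr, 35.39 g Cu, 35.65 g O.
Cr: 28.96 g ÷ 52.00 g/mol = 0.5569 mol
Cu: 35.39 g ÷ 63.55 g/mol = 0.5569 mol
O: 35.65 g ÷ 16.00 g/mol = 2.228 mol
Divide by the smallest (0.5569 mol Cu): Cr 1.000, Cu 1.000, O 4.001
Ratio ≈ 1:1:4, so the empirical formula is CrCuO4

CrCuO4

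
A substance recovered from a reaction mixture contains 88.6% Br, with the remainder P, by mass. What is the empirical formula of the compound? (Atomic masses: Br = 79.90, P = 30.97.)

Br3P

Assume 100 g: 88.6 g Br, 11.4 g P.
Moles — Br: 88.6 / 79.90 = 1.109 mol; P: 11.4 / 30.97 = 0.3681 mol
Divide by the smallest (0.3681 mol P): Br 3.012, P 1.000
→ Br3P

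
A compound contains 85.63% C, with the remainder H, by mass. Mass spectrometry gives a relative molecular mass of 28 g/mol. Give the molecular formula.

C2H4

Assume 100 g: 85.63 g C, 14.37 g H.
n(C) = 85.63/12.01 = 7.13, n(H) = 14.37/1.008 = 14.26
Divide by the smallest (7.13 mol C): C 1.000, H 1.999
≈ 1:2 → CH2
Empirical-formula mass = 14.03 g/mol
n = 28 / 14.03 = 2.00 ≈ 2
Molecular formula = (CH2)×2 = C2H4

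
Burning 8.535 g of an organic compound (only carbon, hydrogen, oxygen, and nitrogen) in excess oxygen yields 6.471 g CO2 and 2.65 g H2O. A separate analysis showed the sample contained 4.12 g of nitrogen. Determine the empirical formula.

mol C = 6.471 / 44.01 = 0.1470; mass C = 0.1470 × 12.01 = 1.766 g
mol H = 2 × (2.65 / 18.02) = 0.2941; mass H = 0.2941 × 1.008 = 0.2965 g
mol N = 4.12 / 14.01 = 0.2941
mass O = 8.535 − (6.182) = 2.353 g → mol O = 0.1470
Divide by the smallest (0.147 mol C): C 1.000, H 2.000, N 2.000, O 1.000
≈ 1:2:2:1 → CH2N2O

CH2N2O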